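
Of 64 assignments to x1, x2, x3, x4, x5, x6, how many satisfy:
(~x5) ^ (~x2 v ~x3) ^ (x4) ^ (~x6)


CNF with 4 clauses over 6 vars (64 assignments).
An assignment satisfies CNF iff every clause has >=1 true literal.
Check each row (bits = x1,x2,x3,x4,x5,x6; clause T/F shown):
  row 0 [000000]: clauses=TTFT -> 0
  row 1 [000001]: clauses=TTFF -> 0
  row 2 [000010]: clauses=FTFT -> 0
  row 3 [000011]: clauses=FTFF -> 0
  row 4 [000100]: clauses=TTTT -> 1
  (every remaining row is evaluated the same way; all 64 results are listed next)
Full result column, 8 rows per line (x1,x2,x3 fixed per line; x4,x5,x6 runs 000..111 left to right):
  rows 0-7 [x1,x2,x3=000]: 00001000  (ones: 1)
  rows 8-15 [x1,x2,x3=001]: 00001000  (ones: 1)
  rows 16-23 [x1,x2,x3=010]: 00001000  (ones: 1)
  rows 24-31 [x1,x2,x3=011]: 00000000  (ones: 0)
  rows 32-39 [x1,x2,x3=100]: 00001000  (ones: 1)
  rows 40-47 [x1,x2,x3=101]: 00001000  (ones: 1)
  rows 48-55 [x1,x2,x3=110]: 00001000  (ones: 1)
  rows 56-63 [x1,x2,x3=111]: 00000000  (ones: 0)
Satisfying assignments = 1+1+1+0+1+1+1+0 = 6

6


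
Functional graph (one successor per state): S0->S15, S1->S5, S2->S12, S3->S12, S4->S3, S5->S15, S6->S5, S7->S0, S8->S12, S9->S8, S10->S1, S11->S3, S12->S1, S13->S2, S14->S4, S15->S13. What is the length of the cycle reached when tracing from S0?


Trace from S0 until a state repeats:
  S0 -> S15 -> S13 -> S2 -> S12 -> S1 -> S5 -> S15
S15 first seen at step 1, revisited at step 7.
Cycle length = 7 - 1 = 6

6


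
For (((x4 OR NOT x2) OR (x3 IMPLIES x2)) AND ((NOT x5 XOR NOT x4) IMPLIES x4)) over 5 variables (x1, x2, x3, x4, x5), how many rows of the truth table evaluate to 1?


Formula: (((x4 OR NOT x2) OR (x3 IMPLIES x2)) AND ((NOT x5 XOR NOT x4) IMPLIES x4)) over 5 vars (32 rows)
Evaluate each row (x1, x2, x3, x4, x5 as bits, MSB first):
  row 0 [00000]: (((0 OR NOT 0) OR (0 IMPLIES 0)) AND ((NOT 0 XOR NOT 0) IMPLIES 0)) -> 1
  row 1 [00001]: (((0 OR NOT 0) OR (0 IMPLIES 0)) AND ((NOT 1 XOR NOT 0) IMPLIES 0)) -> 0
  row 2 [00010]: (((1 OR NOT 0) OR (0 IMPLIES 0)) AND ((NOT 0 XOR NOT 1) IMPLIES 1)) -> 1
  row 3 [00011]: (((1 OR NOT 0) OR (0 IMPLIES 0)) AND ((NOT 1 XOR NOT 1) IMPLIES 1)) -> 1
  row 4 [00100]: (((0 OR NOT 0) OR (1 IMPLIES 0)) AND ((NOT 0 XOR NOT 0) IMPLIES 0)) -> 1
  row 5 [00101]: (((0 OR NOT 0) OR (1 IMPLIES 0)) AND ((NOT 1 XOR NOT 0) IMPLIES 0)) -> 0
  row 6 [00110]: (((1 OR NOT 0) OR (1 IMPLIES 0)) AND ((NOT 0 XOR NOT 1) IMPLIES 1)) -> 1
  row 7 [00111]: (((1 OR NOT 0) OR (1 IMPLIES 0)) AND ((NOT 1 XOR NOT 1) IMPLIES 1)) -> 1
  row 8 [01000]: (((0 OR NOT 1) OR (0 IMPLIES 1)) AND ((NOT 0 XOR NOT 0) IMPLIES 0)) -> 1
  row 9 [01001]: (((0 OR NOT 1) OR (0 IMPLIES 1)) AND ((NOT 1 XOR NOT 0) IMPLIES 0)) -> 0
  row 10 [01010]: (((1 OR NOT 1) OR (0 IMPLIES 1)) AND ((NOT 0 XOR NOT 1) IMPLIES 1)) -> 1
  row 11 [01011]: (((1 OR NOT 1) OR (0 IMPLIES 1)) AND ((NOT 1 XOR NOT 1) IMPLIES 1)) -> 1
  row 12 [01100]: (((0 OR NOT 1) OR (1 IMPLIES 1)) AND ((NOT 0 XOR NOT 0) IMPLIES 0)) -> 1
  row 13 [01101]: (((0 OR NOT 1) OR (1 IMPLIES 1)) AND ((NOT 1 XOR NOT 0) IMPLIES 0)) -> 0
  row 14 [01110]: (((1 OR NOT 1) OR (1 IMPLIES 1)) AND ((NOT 0 XOR NOT 1) IMPLIES 1)) -> 1
  row 15 [01111]: (((1 OR NOT 1) OR (1 IMPLIES 1)) AND ((NOT 1 XOR NOT 1) IMPLIES 1)) -> 1
  row 16 [10000]: (((0 OR NOT 0) OR (0 IMPLIES 0)) AND ((NOT 0 XOR NOT 0) IMPLIES 0)) -> 1
  row 17 [10001]: (((0 OR NOT 0) OR (0 IMPLIES 0)) AND ((NOT 1 XOR NOT 0) IMPLIES 0)) -> 0
  row 18 [10010]: (((1 OR NOT 0) OR (0 IMPLIES 0)) AND ((NOT 0 XOR NOT 1) IMPLIES 1)) -> 1
  row 19 [10011]: (((1 OR NOT 0) OR (0 IMPLIES 0)) AND ((NOT 1 XOR NOT 1) IMPLIES 1)) -> 1
  row 20 [10100]: (((0 OR NOT 0) OR (1 IMPLIES 0)) AND ((NOT 0 XOR NOT 0) IMPLIES 0)) -> 1
  row 21 [10101]: (((0 OR NOT 0) OR (1 IMPLIES 0)) AND ((NOT 1 XOR NOT 0) IMPLIES 0)) -> 0
  row 22 [10110]: (((1 OR NOT 0) OR (1 IMPLIES 0)) AND ((NOT 0 XOR NOT 1) IMPLIES 1)) -> 1
  row 23 [10111]: (((1 OR NOT 0) OR (1 IMPLIES 0)) AND ((NOT 1 XOR NOT 1) IMPLIES 1)) -> 1
  row 24 [11000]: (((0 OR NOT 1) OR (0 IMPLIES 1)) AND ((NOT 0 XOR NOT 0) IMPLIES 0)) -> 1
  row 25 [11001]: (((0 OR NOT 1) OR (0 IMPLIES 1)) AND ((NOT 1 XOR NOT 0) IMPLIES 0)) -> 0
  row 26 [11010]: (((1 OR NOT 1) OR (0 IMPLIES 1)) AND ((NOT 0 XOR NOT 1) IMPLIES 1)) -> 1
  row 27 [11011]: (((1 OR NOT 1) OR (0 IMPLIES 1)) AND ((NOT 1 XOR NOT 1) IMPLIES 1)) -> 1
  row 28 [11100]: (((0 OR NOT 1) OR (1 IMPLIES 1)) AND ((NOT 0 XOR NOT 0) IMPLIES 0)) -> 1
  row 29 [11101]: (((0 OR NOT 1) OR (1 IMPLIES 1)) AND ((NOT 1 XOR NOT 0) IMPLIES 0)) -> 0
  row 30 [11110]: (((1 OR NOT 1) OR (1 IMPLIES 1)) AND ((NOT 0 XOR NOT 1) IMPLIES 1)) -> 1
  row 31 [11111]: (((1 OR NOT 1) OR (1 IMPLIES 1)) AND ((NOT 1 XOR NOT 1) IMPLIES 1)) -> 1
Full result column, 8 rows per line (x1,x2 fixed per line; x3,x4,x5 runs 000..111 left to right):
  rows 0-7 [x1,x2=00]: 10111011  (ones: 6)
  rows 8-15 [x1,x2=01]: 10111011  (ones: 6)
  rows 16-23 [x1,x2=10]: 10111011  (ones: 6)
  rows 24-31 [x1,x2=11]: 10111011  (ones: 6)
Count of 1-rows = 6+6+6+6 = 24

24


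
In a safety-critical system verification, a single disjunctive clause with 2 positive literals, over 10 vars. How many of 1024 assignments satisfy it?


Step 1: Total=2^10=1024
Step 2: Unsat when all 2 false: 2^8=256
Step 3: Sat=1024-256=768

768


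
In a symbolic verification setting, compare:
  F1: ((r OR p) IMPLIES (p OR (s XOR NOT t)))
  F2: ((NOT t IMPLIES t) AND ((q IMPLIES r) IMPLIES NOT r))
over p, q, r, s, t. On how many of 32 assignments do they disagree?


F1 = ((r OR p) IMPLIES (p OR (s XOR NOT t)))
F2 = ((NOT t IMPLIES t) AND ((q IMPLIES r) IMPLIES NOT r))
Evaluate both on each of 32 rows (bits = p,q,r,s,t):
  row 0 [00000]: F1=1 F2=0 (differ) -> 1
  row 1 [00001]: F1=1 F2=1 -> 0
  row 2 [00010]: F1=1 F2=0 (differ) -> 1
  row 3 [00011]: F1=1 F2=1 -> 0
  row 4 [00100]: F1=1 F2=0 (differ) -> 1
  row 5 [00101]: F1=0 F2=0 -> 0
  row 6 [00110]: F1=0 F2=0 -> 0
  row 7 [00111]: F1=1 F2=0 (differ) -> 1
  row 8 [01000]: F1=1 F2=0 (differ) -> 1
  row 9 [01001]: F1=1 F2=1 -> 0
  row 10 [01010]: F1=1 F2=0 (differ) -> 1
  row 11 [01011]: F1=1 F2=1 -> 0
  row 12 [01100]: F1=1 F2=0 (differ) -> 1
  row 13 [01101]: F1=0 F2=0 -> 0
  row 14 [01110]: F1=0 F2=0 -> 0
  row 15 [01111]: F1=1 F2=0 (differ) -> 1
  row 16 [10000]: F1=1 F2=0 (differ) -> 1
  row 17 [10001]: F1=1 F2=1 -> 0
  row 18 [10010]: F1=1 F2=0 (differ) -> 1
  row 19 [10011]: F1=1 F2=1 -> 0
  row 20 [10100]: F1=1 F2=0 (differ) -> 1
  row 21 [10101]: F1=1 F2=0 (differ) -> 1
  row 22 [10110]: F1=1 F2=0 (differ) -> 1
  row 23 [10111]: F1=1 F2=0 (differ) -> 1
  row 24 [11000]: F1=1 F2=0 (differ) -> 1
  row 25 [11001]: F1=1 F2=1 -> 0
  row 26 [11010]: F1=1 F2=0 (differ) -> 1
  row 27 [11011]: F1=1 F2=1 -> 0
  row 28 [11100]: F1=1 F2=0 (differ) -> 1
  row 29 [11101]: F1=1 F2=0 (differ) -> 1
  row 30 [11110]: F1=1 F2=0 (differ) -> 1
  row 31 [11111]: F1=1 F2=0 (differ) -> 1
Full result column, 8 rows per line (p,q fixed per line; r,s,t runs 000..111 left to right):
  rows 0-7 [p,q=00]: 10101001  (ones: 4)
  rows 8-15 [p,q=01]: 10101001  (ones: 4)
  rows 16-23 [p,q=10]: 10101111  (ones: 6)
  rows 24-31 [p,q=11]: 10101111  (ones: 6)
Disagreements = 4+4+6+6 = 20

20


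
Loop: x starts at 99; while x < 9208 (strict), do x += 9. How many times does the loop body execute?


Step 1: x goes from 99 toward 9208 by 9; the body runs while x<9208, so iterations = ceil((bound-start)/step)
Step 2: Distance=9109
Step 3: ceil(9109/9)=1013

1013


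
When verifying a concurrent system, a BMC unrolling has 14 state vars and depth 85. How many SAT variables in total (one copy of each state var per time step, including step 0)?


BMC unrolls to depth k, creating one copy of each state var for steps 0..k.
Step count = 85 + 1 = 86 (steps 0 through 85)
Vars per step = 14
Total = 14 * 86 = 1204

1204


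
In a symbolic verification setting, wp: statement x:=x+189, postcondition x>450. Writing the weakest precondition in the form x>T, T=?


Formula: wp(x:=E, P) = P[E/x] (substitute E for x in postcondition)
Step 1: Postcondition: x>450
Step 2: Substitute x+189 for x: x+189>450
Step 3: Solve for x: x > 450-189 = 261

261


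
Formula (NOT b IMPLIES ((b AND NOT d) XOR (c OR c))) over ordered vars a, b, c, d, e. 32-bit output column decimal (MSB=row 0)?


Formula: (NOT b IMPLIES ((b AND NOT d) XOR (c OR c))) over a, b, c, d, e (32 rows)
Evaluate each row (bits = a,b,c,d,e, MSB first):
  row 0 [00000]: (NOT 0 IMPLIES ((0 AND NOT 0) XOR (0 OR 0))) -> 0
  row 1 [00001]: (NOT 0 IMPLIES ((0 AND NOT 0) XOR (0 OR 0))) -> 0
  row 2 [00010]: (NOT 0 IMPLIES ((0 AND NOT 1) XOR (0 OR 0))) -> 0
  row 3 [00011]: (NOT 0 IMPLIES ((0 AND NOT 1) XOR (0 OR 0))) -> 0
  row 4 [00100]: (NOT 0 IMPLIES ((0 AND NOT 0) XOR (1 OR 1))) -> 1
  row 5 [00101]: (NOT 0 IMPLIES ((0 AND NOT 0) XOR (1 OR 1))) -> 1
  row 6 [00110]: (NOT 0 IMPLIES ((0 AND NOT 1) XOR (1 OR 1))) -> 1
  row 7 [00111]: (NOT 0 IMPLIES ((0 AND NOT 1) XOR (1 OR 1))) -> 1
  row 8 [01000]: (NOT 1 IMPLIES ((1 AND NOT 0) XOR (0 OR 0))) -> 1
  row 9 [01001]: (NOT 1 IMPLIES ((1 AND NOT 0) XOR (0 OR 0))) -> 1
  row 10 [01010]: (NOT 1 IMPLIES ((1 AND NOT 1) XOR (0 OR 0))) -> 1
  row 11 [01011]: (NOT 1 IMPLIES ((1 AND NOT 1) XOR (0 OR 0))) -> 1
  row 12 [01100]: (NOT 1 IMPLIES ((1 AND NOT 0) XOR (1 OR 1))) -> 1
  row 13 [01101]: (NOT 1 IMPLIES ((1 AND NOT 0) XOR (1 OR 1))) -> 1
  row 14 [01110]: (NOT 1 IMPLIES ((1 AND NOT 1) XOR (1 OR 1))) -> 1
  row 15 [01111]: (NOT 1 IMPLIES ((1 AND NOT 1) XOR (1 OR 1))) -> 1
  row 16 [10000]: (NOT 0 IMPLIES ((0 AND NOT 0) XOR (0 OR 0))) -> 0
  row 17 [10001]: (NOT 0 IMPLIES ((0 AND NOT 0) XOR (0 OR 0))) -> 0
  row 18 [10010]: (NOT 0 IMPLIES ((0 AND NOT 1) XOR (0 OR 0))) -> 0
  row 19 [10011]: (NOT 0 IMPLIES ((0 AND NOT 1) XOR (0 OR 0))) -> 0
  row 20 [10100]: (NOT 0 IMPLIES ((0 AND NOT 0) XOR (1 OR 1))) -> 1
  row 21 [10101]: (NOT 0 IMPLIES ((0 AND NOT 0) XOR (1 OR 1))) -> 1
  row 22 [10110]: (NOT 0 IMPLIES ((0 AND NOT 1) XOR (1 OR 1))) -> 1
  row 23 [10111]: (NOT 0 IMPLIES ((0 AND NOT 1) XOR (1 OR 1))) -> 1
  row 24 [11000]: (NOT 1 IMPLIES ((1 AND NOT 0) XOR (0 OR 0))) -> 1
  row 25 [11001]: (NOT 1 IMPLIES ((1 AND NOT 0) XOR (0 OR 0))) -> 1
  row 26 [11010]: (NOT 1 IMPLIES ((1 AND NOT 1) XOR (0 OR 0))) -> 1
  row 27 [11011]: (NOT 1 IMPLIES ((1 AND NOT 1) XOR (0 OR 0))) -> 1
  row 28 [11100]: (NOT 1 IMPLIES ((1 AND NOT 0) XOR (1 OR 1))) -> 1
  row 29 [11101]: (NOT 1 IMPLIES ((1 AND NOT 0) XOR (1 OR 1))) -> 1
  row 30 [11110]: (NOT 1 IMPLIES ((1 AND NOT 1) XOR (1 OR 1))) -> 1
  row 31 [11111]: (NOT 1 IMPLIES ((1 AND NOT 1) XOR (1 OR 1))) -> 1
Full result column, 4 rows per line (a,b,c fixed per line; d,e runs 00..11 left to right):
  rows 0-3 [a,b,c=000]: 0000  = hex 0
  rows 4-7 [a,b,c=001]: 1111  = hex F
  rows 8-11 [a,b,c=010]: 1111  = hex F
  rows 12-15 [a,b,c=011]: 1111  = hex F
  rows 16-19 [a,b,c=100]: 0000  = hex 0
  rows 20-23 [a,b,c=101]: 1111  = hex F
  rows 24-27 [a,b,c=110]: 1111  = hex F
  rows 28-31 [a,b,c=111]: 1111  = hex F
Output column (row 0 .. row 31) = 00001111111111110000111111111111
Output column grouped in 4s = 0000 1111 1111 1111 0000 1111 1111 1111 = 0x0FFF0FFF
Convert to decimal digit by digit (value = value*16 + digit):
  0 -> 0
  0*16 + 15 (F) = 15
  15*16 + 15 (F) = 255
  255*16 + 15 (F) = 4095
  4095*16 + 0 = 65520
  65520*16 + 15 (F) = 1048335
  1048335*16 + 15 (F) = 16773375
  16773375*16 + 15 (F) = 268374015
Decimal = 268374015

268374015


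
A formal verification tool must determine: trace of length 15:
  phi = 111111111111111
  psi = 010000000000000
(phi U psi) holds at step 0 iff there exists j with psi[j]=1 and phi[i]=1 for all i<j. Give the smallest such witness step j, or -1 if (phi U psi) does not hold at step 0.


(phi U psi) at 0: need smallest j with psi[j]=1 and phi[i]=1 for all i in [0,j).
Scan from step 0:
  step 0: phi=1, psi=0 -> continue
  step 1: psi=1 and phi held for [0,1) -> witness found
Witness step = 1

1


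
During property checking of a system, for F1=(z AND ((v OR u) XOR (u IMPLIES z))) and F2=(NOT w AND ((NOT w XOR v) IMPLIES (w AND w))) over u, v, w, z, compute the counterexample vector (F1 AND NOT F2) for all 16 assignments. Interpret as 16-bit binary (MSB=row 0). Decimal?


F1 = (z AND ((v OR u) XOR (u IMPLIES z)))
F2 = (NOT w AND ((NOT w XOR v) IMPLIES (w AND w)))
Counterexample to F1=>F2 is where F1=1 and F2=0.
Evaluate each row (bits = u,v,w,z, MSB first):
  row 0 [0000]: F1=0 F2=0 -> F1&~F2 -> 0
  row 1 [0001]: F1=1 F2=0 -> F1&~F2 -> 1
  row 2 [0010]: F1=0 F2=0 -> F1&~F2 -> 0
  row 3 [0011]: F1=1 F2=0 -> F1&~F2 -> 1
  row 4 [0100]: F1=0 F2=1 -> F1&~F2 -> 0
  row 5 [0101]: F1=0 F2=1 -> F1&~F2 -> 0
  row 6 [0110]: F1=0 F2=0 -> F1&~F2 -> 0
  row 7 [0111]: F1=0 F2=0 -> F1&~F2 -> 0
  row 8 [1000]: F1=0 F2=0 -> F1&~F2 -> 0
  row 9 [1001]: F1=0 F2=0 -> F1&~F2 -> 0
  row 10 [1010]: F1=0 F2=0 -> F1&~F2 -> 0
  row 11 [1011]: F1=0 F2=0 -> F1&~F2 -> 0
  row 12 [1100]: F1=0 F2=1 -> F1&~F2 -> 0
  row 13 [1101]: F1=0 F2=1 -> F1&~F2 -> 0
  row 14 [1110]: F1=0 F2=0 -> F1&~F2 -> 0
  row 15 [1111]: F1=0 F2=0 -> F1&~F2 -> 0
Full result column, 4 rows per line (u,v fixed per line; w,z runs 00..11 left to right):
  rows 0-3 [u,v=00]: 0101  = hex 5
  rows 4-7 [u,v=01]: 0000  = hex 0
  rows 8-11 [u,v=10]: 0000  = hex 0
  rows 12-15 [u,v=11]: 0000  = hex 0
Counterexample vector (row 0 .. row 15) = 0101000000000000
Output column grouped in 4s = 0101 0000 0000 0000 = 0x5000
Convert to decimal digit by digit (value = value*16 + digit):
  5 -> 5
  5*16 + 0 = 80
  80*16 + 0 = 1280
  1280*16 + 0 = 20480
Decimal = 20480

20480


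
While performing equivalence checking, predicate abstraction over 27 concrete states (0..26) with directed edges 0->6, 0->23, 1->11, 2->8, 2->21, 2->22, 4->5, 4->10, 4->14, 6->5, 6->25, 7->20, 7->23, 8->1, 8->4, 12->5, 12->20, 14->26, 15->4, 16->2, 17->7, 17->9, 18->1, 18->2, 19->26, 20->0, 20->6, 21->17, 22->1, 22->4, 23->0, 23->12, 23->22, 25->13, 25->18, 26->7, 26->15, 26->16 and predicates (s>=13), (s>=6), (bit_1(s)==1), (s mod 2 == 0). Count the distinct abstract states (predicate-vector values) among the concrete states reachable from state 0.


BFS from 0:
Concrete reachable: {0, 1, 2, 4, 5, 6, 7, 8, 9, 10, 11, 12, 13, 14, 15, 16, 17, 18, 20, 21, 22, 23, 25, 26}
Abstract via predicates (s>=13), (s>=6), (bit_1(s)==1), (s mod 2 == 0):
  (0,0,0,0) <- {1, 5}
  (0,0,0,1) <- {0, 4}
  (0,0,1,1) <- {2}
  (0,1,0,0) <- {9}
  (0,1,0,1) <- {8, 12}
  (0,1,1,0) <- {7, 11}
  (0,1,1,1) <- {6, 10}
  (1,1,0,0) <- {13, 17, 21, 25}
  (1,1,0,1) <- {16, 20}
  (1,1,1,0) <- {15, 23}
  (1,1,1,1) <- {14, 18, 22, 26}
Distinct abstract states = 11

11


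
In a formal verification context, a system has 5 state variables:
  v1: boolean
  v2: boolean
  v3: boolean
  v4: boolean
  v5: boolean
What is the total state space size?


State space = product of domain sizes of all variables.
Domain sizes:
  v1 (boolean): 2
  v2 (boolean): 2
  v3 (boolean): 2
  v4 (boolean): 2
  v5 (boolean): 2
Product = 2 * 2 * 2 * 2 * 2 = 32

32


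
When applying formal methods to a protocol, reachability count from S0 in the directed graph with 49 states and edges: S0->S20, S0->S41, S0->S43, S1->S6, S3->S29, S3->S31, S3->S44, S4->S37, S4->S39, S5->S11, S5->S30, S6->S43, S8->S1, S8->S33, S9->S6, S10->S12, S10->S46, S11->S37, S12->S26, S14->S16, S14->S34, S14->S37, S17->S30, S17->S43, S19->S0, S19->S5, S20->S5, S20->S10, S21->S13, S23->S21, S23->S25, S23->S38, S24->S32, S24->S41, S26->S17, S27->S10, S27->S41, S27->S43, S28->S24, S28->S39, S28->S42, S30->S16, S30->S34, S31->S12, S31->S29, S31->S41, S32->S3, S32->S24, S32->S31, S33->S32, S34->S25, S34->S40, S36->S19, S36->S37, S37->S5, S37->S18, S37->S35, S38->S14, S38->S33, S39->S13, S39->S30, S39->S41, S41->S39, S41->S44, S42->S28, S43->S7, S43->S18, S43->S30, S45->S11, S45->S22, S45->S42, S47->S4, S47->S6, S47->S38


BFS from S0:
  layer 0: {S0}
  layer 1: {S20, S41, S43}
  layer 2: {S5, S7, S10, S18, S30, S39, S44}
  layer 3: {S11, S12, S13, S16, S34, S46}
  layer 4: {S25, S26, S37, S40}
  layer 5: {S17, S35}
Reachable set: {S0, S5, S7, S10, S11, S12, S13, S16, S17, S18, S20, S25, S26, S30, S34, S35, S37, S39, S40, S41, S43, S44, S46}
Count = 23

23


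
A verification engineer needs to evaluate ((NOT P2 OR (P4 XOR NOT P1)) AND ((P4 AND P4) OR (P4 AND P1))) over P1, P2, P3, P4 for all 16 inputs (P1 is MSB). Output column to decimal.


Formula: ((NOT P2 OR (P4 XOR NOT P1)) AND ((P4 AND P4) OR (P4 AND P1))) over P1, P2, P3, P4 (16 rows)
Evaluate each row (bits = P1,P2,P3,P4, MSB first):
  row 0 [0000]: ((NOT 0 OR (0 XOR NOT 0)) AND ((0 AND 0) OR (0 AND 0))) -> 0
  row 1 [0001]: ((NOT 0 OR (1 XOR NOT 0)) AND ((1 AND 1) OR (1 AND 0))) -> 1
  row 2 [0010]: ((NOT 0 OR (0 XOR NOT 0)) AND ((0 AND 0) OR (0 AND 0))) -> 0
  row 3 [0011]: ((NOT 0 OR (1 XOR NOT 0)) AND ((1 AND 1) OR (1 AND 0))) -> 1
  row 4 [0100]: ((NOT 1 OR (0 XOR NOT 0)) AND ((0 AND 0) OR (0 AND 0))) -> 0
  row 5 [0101]: ((NOT 1 OR (1 XOR NOT 0)) AND ((1 AND 1) OR (1 AND 0))) -> 0
  row 6 [0110]: ((NOT 1 OR (0 XOR NOT 0)) AND ((0 AND 0) OR (0 AND 0))) -> 0
  row 7 [0111]: ((NOT 1 OR (1 XOR NOT 0)) AND ((1 AND 1) OR (1 AND 0))) -> 0
  row 8 [1000]: ((NOT 0 OR (0 XOR NOT 1)) AND ((0 AND 0) OR (0 AND 1))) -> 0
  row 9 [1001]: ((NOT 0 OR (1 XOR NOT 1)) AND ((1 AND 1) OR (1 AND 1))) -> 1
  row 10 [1010]: ((NOT 0 OR (0 XOR NOT 1)) AND ((0 AND 0) OR (0 AND 1))) -> 0
  row 11 [1011]: ((NOT 0 OR (1 XOR NOT 1)) AND ((1 AND 1) OR (1 AND 1))) -> 1
  row 12 [1100]: ((NOT 1 OR (0 XOR NOT 1)) AND ((0 AND 0) OR (0 AND 1))) -> 0
  row 13 [1101]: ((NOT 1 OR (1 XOR NOT 1)) AND ((1 AND 1) OR (1 AND 1))) -> 1
  row 14 [1110]: ((NOT 1 OR (0 XOR NOT 1)) AND ((0 AND 0) OR (0 AND 1))) -> 0
  row 15 [1111]: ((NOT 1 OR (1 XOR NOT 1)) AND ((1 AND 1) OR (1 AND 1))) -> 1
Full result column, 4 rows per line (P1,P2 fixed per line; P3,P4 runs 00..11 left to right):
  rows 0-3 [P1,P2=00]: 0101  = hex 5
  rows 4-7 [P1,P2=01]: 0000  = hex 0
  rows 8-11 [P1,P2=10]: 0101  = hex 5
  rows 12-15 [P1,P2=11]: 0101  = hex 5
Output column (row 0 .. row 15) = 0101000001010101
Output column grouped in 4s = 0101 0000 0101 0101 = 0x5055
Convert to decimal digit by digit (value = value*16 + digit):
  5 -> 5
  5*16 + 0 = 80
  80*16 + 5 = 1285
  1285*16 + 5 = 20565
Decimal = 20565

20565


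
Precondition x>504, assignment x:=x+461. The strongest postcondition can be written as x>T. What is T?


Formula: sp(P, x:=E) = exists old_x. (x = E[old_x/x]) AND P[old_x/x] (old_x is the value of x before the assignment; eliminate old_x by solving x = E[old_x/x] for old_x)
Step 1: Precondition P: x>504, i.e. old_x > 504
Step 2: Assignment gives x = old_x + 461, so old_x = x - 461
Step 3: Substitute into P: x - 461 > 504
Step 4: Simplify: x > 504+461 = 965

965


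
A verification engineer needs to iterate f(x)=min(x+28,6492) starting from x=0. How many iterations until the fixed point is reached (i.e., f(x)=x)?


Step 1: x=0, cap=6492, increment=28
Step 2: x grows by 28 each step until capped at 6492; fixed point is x=6492
Step 3: iterations = ceil(6492/28) = 232

232


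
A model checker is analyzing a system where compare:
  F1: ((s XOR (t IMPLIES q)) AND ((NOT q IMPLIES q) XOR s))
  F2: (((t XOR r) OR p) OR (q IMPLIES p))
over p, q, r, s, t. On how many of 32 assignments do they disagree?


F1 = ((s XOR (t IMPLIES q)) AND ((NOT q IMPLIES q) XOR s))
F2 = (((t XOR r) OR p) OR (q IMPLIES p))
Evaluate both on each of 32 rows (bits = p,q,r,s,t):
  row 0 [00000]: F1=0 F2=1 (differ) -> 1
  row 1 [00001]: F1=0 F2=1 (differ) -> 1
  row 2 [00010]: F1=0 F2=1 (differ) -> 1
  row 3 [00011]: F1=1 F2=1 -> 0
  row 4 [00100]: F1=0 F2=1 (differ) -> 1
  row 5 [00101]: F1=0 F2=1 (differ) -> 1
  row 6 [00110]: F1=0 F2=1 (differ) -> 1
  row 7 [00111]: F1=1 F2=1 -> 0
  row 8 [01000]: F1=1 F2=0 (differ) -> 1
  row 9 [01001]: F1=1 F2=1 -> 0
  row 10 [01010]: F1=0 F2=0 -> 0
  row 11 [01011]: F1=0 F2=1 (differ) -> 1
  row 12 [01100]: F1=1 F2=1 -> 0
  row 13 [01101]: F1=1 F2=0 (differ) -> 1
  row 14 [01110]: F1=0 F2=1 (differ) -> 1
  row 15 [01111]: F1=0 F2=0 -> 0
  row 16 [10000]: F1=0 F2=1 (differ) -> 1
  row 17 [10001]: F1=0 F2=1 (differ) -> 1
  row 18 [10010]: F1=0 F2=1 (differ) -> 1
  row 19 [10011]: F1=1 F2=1 -> 0
  row 20 [10100]: F1=0 F2=1 (differ) -> 1
  row 21 [10101]: F1=0 F2=1 (differ) -> 1
  row 22 [10110]: F1=0 F2=1 (differ) -> 1
  row 23 [10111]: F1=1 F2=1 -> 0
  row 24 [11000]: F1=1 F2=1 -> 0
  row 25 [11001]: F1=1 F2=1 -> 0
  row 26 [11010]: F1=0 F2=1 (differ) -> 1
  row 27 [11011]: F1=0 F2=1 (differ) -> 1
  row 28 [11100]: F1=1 F2=1 -> 0
  row 29 [11101]: F1=1 F2=1 -> 0
  row 30 [11110]: F1=0 F2=1 (differ) -> 1
  row 31 [11111]: F1=0 F2=1 (differ) -> 1
Full result column, 8 rows per line (p,q fixed per line; r,s,t runs 000..111 left to right):
  rows 0-7 [p,q=00]: 11101110  (ones: 6)
  rows 8-15 [p,q=01]: 10010110  (ones: 4)
  rows 16-23 [p,q=10]: 11101110  (ones: 6)
  rows 24-31 [p,q=11]: 00110011  (ones: 4)
Disagreements = 6+4+6+4 = 20

20


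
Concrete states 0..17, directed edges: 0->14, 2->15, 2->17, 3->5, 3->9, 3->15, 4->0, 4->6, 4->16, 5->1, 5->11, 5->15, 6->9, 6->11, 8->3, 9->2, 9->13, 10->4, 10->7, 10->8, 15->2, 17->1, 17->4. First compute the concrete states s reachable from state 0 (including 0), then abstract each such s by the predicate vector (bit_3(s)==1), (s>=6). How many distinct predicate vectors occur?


BFS from 0:
Concrete reachable: {0, 14}
Abstract via predicates (bit_3(s)==1), (s>=6):
  (0,0) <- {0}
  (1,1) <- {14}
Distinct abstract states = 2

2


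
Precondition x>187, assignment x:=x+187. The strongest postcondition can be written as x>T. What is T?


Formula: sp(P, x:=E) = exists old_x. (x = E[old_x/x]) AND P[old_x/x] (old_x is the value of x before the assignment; eliminate old_x by solving x = E[old_x/x] for old_x)
Step 1: Precondition P: x>187, i.e. old_x > 187
Step 2: Assignment gives x = old_x + 187, so old_x = x - 187
Step 3: Substitute into P: x - 187 > 187
Step 4: Simplify: x > 187+187 = 374

374


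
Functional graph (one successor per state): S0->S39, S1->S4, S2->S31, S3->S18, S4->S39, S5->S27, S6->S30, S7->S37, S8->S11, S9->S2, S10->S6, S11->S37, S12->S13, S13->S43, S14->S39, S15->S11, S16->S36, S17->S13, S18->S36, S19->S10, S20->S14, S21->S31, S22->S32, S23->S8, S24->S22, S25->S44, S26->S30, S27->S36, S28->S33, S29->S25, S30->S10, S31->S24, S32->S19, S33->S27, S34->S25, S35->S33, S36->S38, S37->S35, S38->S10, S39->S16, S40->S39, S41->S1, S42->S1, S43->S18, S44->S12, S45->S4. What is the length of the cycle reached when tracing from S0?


Trace from S0 until a state repeats:
  S0 -> S39 -> S16 -> S36 -> S38 -> S10 -> S6 -> S30 -> S10
S10 first seen at step 5, revisited at step 8.
Cycle length = 8 - 5 = 3

3


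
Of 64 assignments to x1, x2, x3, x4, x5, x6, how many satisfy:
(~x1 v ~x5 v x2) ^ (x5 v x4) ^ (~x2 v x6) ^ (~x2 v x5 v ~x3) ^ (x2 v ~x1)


CNF with 5 clauses over 6 vars (64 assignments).
An assignment satisfies CNF iff every clause has >=1 true literal.
Check each row (bits = x1,x2,x3,x4,x5,x6; clause T/F shown):
  row 0 [000000]: clauses=TFTTT -> 0
  row 1 [000001]: clauses=TFTTT -> 0
  row 2 [000010]: clauses=TTTTT -> 1
  row 3 [000011]: clauses=TTTTT -> 1
  row 4 [000100]: clauses=TTTTT -> 1
  (every remaining row is evaluated the same way; all 64 results are listed next)
Full result column, 8 rows per line (x1,x2,x3 fixed per line; x4,x5,x6 runs 000..111 left to right):
  rows 0-7 [x1,x2,x3=000]: 00111111  (ones: 6)
  rows 8-15 [x1,x2,x3=001]: 00111111  (ones: 6)
  rows 16-23 [x1,x2,x3=010]: 00010101  (ones: 3)
  rows 24-31 [x1,x2,x3=011]: 00010001  (ones: 2)
  rows 32-39 [x1,x2,x3=100]: 00000000  (ones: 0)
  rows 40-47 [x1,x2,x3=101]: 00000000  (ones: 0)
  rows 48-55 [x1,x2,x3=110]: 00010101  (ones: 3)
  rows 56-63 [x1,x2,x3=111]: 00010001  (ones: 2)
Satisfying assignments = 6+6+3+2+0+0+3+2 = 22

22


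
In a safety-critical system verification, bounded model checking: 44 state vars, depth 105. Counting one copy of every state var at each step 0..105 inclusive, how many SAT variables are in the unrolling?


BMC unrolls to depth k, creating one copy of each state var for steps 0..k.
Step count = 105 + 1 = 106 (steps 0 through 105)
Vars per step = 44
Total = 44 * 106 = 4664

4664


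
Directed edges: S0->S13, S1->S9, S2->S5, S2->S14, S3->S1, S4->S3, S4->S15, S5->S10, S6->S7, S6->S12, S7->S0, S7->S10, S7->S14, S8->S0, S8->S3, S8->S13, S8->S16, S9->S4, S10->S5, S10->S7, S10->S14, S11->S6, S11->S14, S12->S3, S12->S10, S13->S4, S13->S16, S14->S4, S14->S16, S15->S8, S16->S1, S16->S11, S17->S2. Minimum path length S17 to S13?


BFS layer-by-layer from S17:
  dist 0: {S17}
  dist 1: {S2}
  dist 2: {S5, S14}
  dist 3: {S4, S10, S16}
  dist 4: {S1, S3, S7, S11, S15}
  dist 5: {S0, S6, S8, S9}
  dist 6: {S12, S13}
  -> S13 reached at distance 6
Shortest path length = 6

6


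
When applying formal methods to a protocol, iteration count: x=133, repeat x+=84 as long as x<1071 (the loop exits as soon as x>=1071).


Step 1: x goes from 133 toward 1071 by 84; the body runs while x<1071, so iterations = ceil((bound-start)/step)
Step 2: Distance=938
Step 3: ceil(938/84)=12

12


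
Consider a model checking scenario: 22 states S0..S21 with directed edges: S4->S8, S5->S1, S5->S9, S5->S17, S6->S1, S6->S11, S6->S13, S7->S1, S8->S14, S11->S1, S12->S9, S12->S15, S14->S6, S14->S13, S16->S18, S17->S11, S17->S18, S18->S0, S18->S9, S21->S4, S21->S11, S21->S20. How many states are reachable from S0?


BFS from S0:
  layer 0: {S0}
Reachable set: {S0}
Count = 1

1


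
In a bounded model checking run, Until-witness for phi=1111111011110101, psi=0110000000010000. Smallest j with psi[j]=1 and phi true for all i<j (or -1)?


(phi U psi) at 0: need smallest j with psi[j]=1 and phi[i]=1 for all i in [0,j).
Scan from step 0:
  step 0: phi=1, psi=0 -> continue
  step 1: psi=1 and phi held for [0,1) -> witness found
Witness step = 1

1


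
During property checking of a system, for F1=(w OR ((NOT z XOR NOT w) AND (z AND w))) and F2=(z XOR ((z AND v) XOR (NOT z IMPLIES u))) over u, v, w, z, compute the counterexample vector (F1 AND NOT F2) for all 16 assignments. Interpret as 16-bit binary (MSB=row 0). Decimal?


F1 = (w OR ((NOT z XOR NOT w) AND (z AND w)))
F2 = (z XOR ((z AND v) XOR (NOT z IMPLIES u)))
Counterexample to F1=>F2 is where F1=1 and F2=0.
Evaluate each row (bits = u,v,w,z, MSB first):
  row 0 [0000]: F1=0 F2=0 -> F1&~F2 -> 0
  row 1 [0001]: F1=0 F2=0 -> F1&~F2 -> 0
  row 2 [0010]: F1=1 F2=0 -> F1&~F2 -> 1
  row 3 [0011]: F1=1 F2=0 -> F1&~F2 -> 1
  row 4 [0100]: F1=0 F2=0 -> F1&~F2 -> 0
  row 5 [0101]: F1=0 F2=1 -> F1&~F2 -> 0
  row 6 [0110]: F1=1 F2=0 -> F1&~F2 -> 1
  row 7 [0111]: F1=1 F2=1 -> F1&~F2 -> 0
  row 8 [1000]: F1=0 F2=1 -> F1&~F2 -> 0
  row 9 [1001]: F1=0 F2=0 -> F1&~F2 -> 0
  row 10 [1010]: F1=1 F2=1 -> F1&~F2 -> 0
  row 11 [1011]: F1=1 F2=0 -> F1&~F2 -> 1
  row 12 [1100]: F1=0 F2=1 -> F1&~F2 -> 0
  row 13 [1101]: F1=0 F2=1 -> F1&~F2 -> 0
  row 14 [1110]: F1=1 F2=1 -> F1&~F2 -> 0
  row 15 [1111]: F1=1 F2=1 -> F1&~F2 -> 0
Full result column, 4 rows per line (u,v fixed per line; w,z runs 00..11 left to right):
  rows 0-3 [u,v=00]: 0011  = hex 3
  rows 4-7 [u,v=01]: 0010  = hex 2
  rows 8-11 [u,v=10]: 0001  = hex 1
  rows 12-15 [u,v=11]: 0000  = hex 0
Counterexample vector (row 0 .. row 15) = 0011001000010000
Output column grouped in 4s = 0011 0010 0001 0000 = 0x3210
Convert to decimal digit by digit (value = value*16 + digit):
  3 -> 3
  3*16 + 2 = 50
  50*16 + 1 = 801
  801*16 + 0 = 12816
Decimal = 12816

12816


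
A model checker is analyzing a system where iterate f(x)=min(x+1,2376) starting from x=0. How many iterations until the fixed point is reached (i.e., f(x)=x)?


Step 1: x=0, cap=2376, increment=1
Step 2: x grows by 1 each step until capped at 2376; fixed point is x=2376
Step 3: iterations = ceil(2376/1) = 2376

2376


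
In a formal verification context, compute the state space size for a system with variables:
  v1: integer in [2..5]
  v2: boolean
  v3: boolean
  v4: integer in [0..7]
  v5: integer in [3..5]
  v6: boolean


State space = product of domain sizes of all variables.
Domain sizes:
  v1 (integer in [2..5]): 4
  v2 (boolean): 2
  v3 (boolean): 2
  v4 (integer in [0..7]): 8
  v5 (integer in [3..5]): 3
  v6 (boolean): 2
Product = 4 * 2 * 2 * 8 * 3 * 2 = 768

768


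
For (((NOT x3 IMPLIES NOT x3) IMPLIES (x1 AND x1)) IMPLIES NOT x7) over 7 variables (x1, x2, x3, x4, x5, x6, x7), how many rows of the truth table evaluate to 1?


Formula: (((NOT x3 IMPLIES NOT x3) IMPLIES (x1 AND x1)) IMPLIES NOT x7) over 7 vars (128 rows)
Evaluate each row (x1, x2, x3, x4, x5, x6, x7 as bits, MSB first):
  row 0 [0000000]: (((NOT 0 IMPLIES NOT 0) IMPLIES (0 AND 0)) IMPLIES NOT 0) -> 1
  row 1 [0000001]: (((NOT 0 IMPLIES NOT 0) IMPLIES (0 AND 0)) IMPLIES NOT 1) -> 1
  row 2 [0000010]: (((NOT 0 IMPLIES NOT 0) IMPLIES (0 AND 0)) IMPLIES NOT 0) -> 1
  row 3 [0000011]: (((NOT 0 IMPLIES NOT 0) IMPLIES (0 AND 0)) IMPLIES NOT 1) -> 1
  row 4 [0000100]: (((NOT 0 IMPLIES NOT 0) IMPLIES (0 AND 0)) IMPLIES NOT 0) -> 1
  (every remaining row is evaluated the same way; all 128 results are listed next)
Full result column, 8 rows per line (x1,x2,x3,x4 fixed per line; x5,x6,x7 runs 000..111 left to right):
  rows 0-7 [x1,x2,x3,x4=0000]: 11111111  (ones: 8)
  rows 8-15 [x1,x2,x3,x4=0001]: 11111111  (ones: 8)
  rows 16-23 [x1,x2,x3,x4=0010]: 11111111  (ones: 8)
  rows 24-31 [x1,x2,x3,x4=0011]: 11111111  (ones: 8)
  rows 32-39 [x1,x2,x3,x4=0100]: 11111111  (ones: 8)
  rows 40-47 [x1,x2,x3,x4=0101]: 11111111  (ones: 8)
  rows 48-55 [x1,x2,x3,x4=0110]: 11111111  (ones: 8)
  rows 56-63 [x1,x2,x3,x4=0111]: 11111111  (ones: 8)
  rows 64-71 [x1,x2,x3,x4=1000]: 10101010  (ones: 4)
  rows 72-79 [x1,x2,x3,x4=1001]: 10101010  (ones: 4)
  rows 80-87 [x1,x2,x3,x4=1010]: 10101010  (ones: 4)
  rows 88-95 [x1,x2,x3,x4=1011]: 10101010  (ones: 4)
  rows 96-103 [x1,x2,x3,x4=1100]: 10101010  (ones: 4)
  rows 104-111 [x1,x2,x3,x4=1101]: 10101010  (ones: 4)
  rows 112-119 [x1,x2,x3,x4=1110]: 10101010  (ones: 4)
  rows 120-127 [x1,x2,x3,x4=1111]: 10101010  (ones: 4)
Count of 1-rows = 8+8+8+8+8+8+8+8+4+4+4+4+4+4+4+4 = 96

96


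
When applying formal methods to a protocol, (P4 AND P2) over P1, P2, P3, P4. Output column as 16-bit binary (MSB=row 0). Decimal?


Formula: (P4 AND P2) over P1, P2, P3, P4 (16 rows)
Evaluate each row (bits = P1,P2,P3,P4, MSB first):
  row 0 [0000]: (0 AND 0) -> 0
  row 1 [0001]: (1 AND 0) -> 0
  row 2 [0010]: (0 AND 0) -> 0
  row 3 [0011]: (1 AND 0) -> 0
  row 4 [0100]: (0 AND 1) -> 0
  row 5 [0101]: (1 AND 1) -> 1
  row 6 [0110]: (0 AND 1) -> 0
  row 7 [0111]: (1 AND 1) -> 1
  row 8 [1000]: (0 AND 0) -> 0
  row 9 [1001]: (1 AND 0) -> 0
  row 10 [1010]: (0 AND 0) -> 0
  row 11 [1011]: (1 AND 0) -> 0
  row 12 [1100]: (0 AND 1) -> 0
  row 13 [1101]: (1 AND 1) -> 1
  row 14 [1110]: (0 AND 1) -> 0
  row 15 [1111]: (1 AND 1) -> 1
Full result column, 4 rows per line (P1,P2 fixed per line; P3,P4 runs 00..11 left to right):
  rows 0-3 [P1,P2=00]: 0000  = hex 0
  rows 4-7 [P1,P2=01]: 0101  = hex 5
  rows 8-11 [P1,P2=10]: 0000  = hex 0
  rows 12-15 [P1,P2=11]: 0101  = hex 5
Output column (row 0 .. row 15) = 0000010100000101
Output column grouped in 4s = 0000 0101 0000 0101 = 0x0505
Convert to decimal digit by digit (value = value*16 + digit):
  0 -> 0
  0*16 + 5 = 5
  5*16 + 0 = 80
  80*16 + 5 = 1285
Decimal = 1285

1285


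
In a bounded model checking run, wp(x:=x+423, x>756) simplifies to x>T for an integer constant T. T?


Formula: wp(x:=E, P) = P[E/x] (substitute E for x in postcondition)
Step 1: Postcondition: x>756
Step 2: Substitute x+423 for x: x+423>756
Step 3: Solve for x: x > 756-423 = 333

333


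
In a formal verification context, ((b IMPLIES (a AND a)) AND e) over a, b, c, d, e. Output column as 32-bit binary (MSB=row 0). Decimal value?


Formula: ((b IMPLIES (a AND a)) AND e) over a, b, c, d, e (32 rows)
Evaluate each row (bits = a,b,c,d,e, MSB first):
  row 0 [00000]: ((0 IMPLIES (0 AND 0)) AND 0) -> 0
  row 1 [00001]: ((0 IMPLIES (0 AND 0)) AND 1) -> 1
  row 2 [00010]: ((0 IMPLIES (0 AND 0)) AND 0) -> 0
  row 3 [00011]: ((0 IMPLIES (0 AND 0)) AND 1) -> 1
  row 4 [00100]: ((0 IMPLIES (0 AND 0)) AND 0) -> 0
  row 5 [00101]: ((0 IMPLIES (0 AND 0)) AND 1) -> 1
  row 6 [00110]: ((0 IMPLIES (0 AND 0)) AND 0) -> 0
  row 7 [00111]: ((0 IMPLIES (0 AND 0)) AND 1) -> 1
  row 8 [01000]: ((1 IMPLIES (0 AND 0)) AND 0) -> 0
  row 9 [01001]: ((1 IMPLIES (0 AND 0)) AND 1) -> 0
  row 10 [01010]: ((1 IMPLIES (0 AND 0)) AND 0) -> 0
  row 11 [01011]: ((1 IMPLIES (0 AND 0)) AND 1) -> 0
  row 12 [01100]: ((1 IMPLIES (0 AND 0)) AND 0) -> 0
  row 13 [01101]: ((1 IMPLIES (0 AND 0)) AND 1) -> 0
  row 14 [01110]: ((1 IMPLIES (0 AND 0)) AND 0) -> 0
  row 15 [01111]: ((1 IMPLIES (0 AND 0)) AND 1) -> 0
  row 16 [10000]: ((0 IMPLIES (1 AND 1)) AND 0) -> 0
  row 17 [10001]: ((0 IMPLIES (1 AND 1)) AND 1) -> 1
  row 18 [10010]: ((0 IMPLIES (1 AND 1)) AND 0) -> 0
  row 19 [10011]: ((0 IMPLIES (1 AND 1)) AND 1) -> 1
  row 20 [10100]: ((0 IMPLIES (1 AND 1)) AND 0) -> 0
  row 21 [10101]: ((0 IMPLIES (1 AND 1)) AND 1) -> 1
  row 22 [10110]: ((0 IMPLIES (1 AND 1)) AND 0) -> 0
  row 23 [10111]: ((0 IMPLIES (1 AND 1)) AND 1) -> 1
  row 24 [11000]: ((1 IMPLIES (1 AND 1)) AND 0) -> 0
  row 25 [11001]: ((1 IMPLIES (1 AND 1)) AND 1) -> 1
  row 26 [11010]: ((1 IMPLIES (1 AND 1)) AND 0) -> 0
  row 27 [11011]: ((1 IMPLIES (1 AND 1)) AND 1) -> 1
  row 28 [11100]: ((1 IMPLIES (1 AND 1)) AND 0) -> 0
  row 29 [11101]: ((1 IMPLIES (1 AND 1)) AND 1) -> 1
  row 30 [11110]: ((1 IMPLIES (1 AND 1)) AND 0) -> 0
  row 31 [11111]: ((1 IMPLIES (1 AND 1)) AND 1) -> 1
Full result column, 4 rows per line (a,b,c fixed per line; d,e runs 00..11 left to right):
  rows 0-3 [a,b,c=000]: 0101  = hex 5
  rows 4-7 [a,b,c=001]: 0101  = hex 5
  rows 8-11 [a,b,c=010]: 0000  = hex 0
  rows 12-15 [a,b,c=011]: 0000  = hex 0
  rows 16-19 [a,b,c=100]: 0101  = hex 5
  rows 20-23 [a,b,c=101]: 0101  = hex 5
  rows 24-27 [a,b,c=110]: 0101  = hex 5
  rows 28-31 [a,b,c=111]: 0101  = hex 5
Output column (row 0 .. row 31) = 01010101000000000101010101010101
Output column grouped in 4s = 0101 0101 0000 0000 0101 0101 0101 0101 = 0x55005555
Convert to decimal digit by digit (value = value*16 + digit):
  5 -> 5
  5*16 + 5 = 85
  85*16 + 0 = 1360
  1360*16 + 0 = 21760
  21760*16 + 5 = 348165
  348165*16 + 5 = 5570645
  5570645*16 + 5 = 89130325
  89130325*16 + 5 = 1426085205
Decimal = 1426085205

1426085205


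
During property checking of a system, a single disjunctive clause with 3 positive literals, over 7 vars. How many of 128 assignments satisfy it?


Step 1: Total=2^7=128
Step 2: Unsat when all 3 false: 2^4=16
Step 3: Sat=128-16=112

112


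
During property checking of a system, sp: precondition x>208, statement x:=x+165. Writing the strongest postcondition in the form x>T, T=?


Formula: sp(P, x:=E) = exists old_x. (x = E[old_x/x]) AND P[old_x/x] (old_x is the value of x before the assignment; eliminate old_x by solving x = E[old_x/x] for old_x)
Step 1: Precondition P: x>208, i.e. old_x > 208
Step 2: Assignment gives x = old_x + 165, so old_x = x - 165
Step 3: Substitute into P: x - 165 > 208
Step 4: Simplify: x > 208+165 = 373

373


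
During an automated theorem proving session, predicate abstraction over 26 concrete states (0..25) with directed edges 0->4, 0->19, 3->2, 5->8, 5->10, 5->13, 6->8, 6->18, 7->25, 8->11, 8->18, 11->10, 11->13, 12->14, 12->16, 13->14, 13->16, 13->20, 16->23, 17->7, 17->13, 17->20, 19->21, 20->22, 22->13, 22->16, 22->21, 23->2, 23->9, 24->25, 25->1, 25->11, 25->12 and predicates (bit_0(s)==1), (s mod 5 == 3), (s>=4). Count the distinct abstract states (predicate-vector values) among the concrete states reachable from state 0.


BFS from 0:
Concrete reachable: {0, 4, 19, 21}
Abstract via predicates (bit_0(s)==1), (s mod 5 == 3), (s>=4):
  (0,0,0) <- {0}
  (0,0,1) <- {4}
  (1,0,1) <- {19, 21}
Distinct abstract states = 3

3


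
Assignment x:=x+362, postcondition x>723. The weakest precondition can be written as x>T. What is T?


Formula: wp(x:=E, P) = P[E/x] (substitute E for x in postcondition)
Step 1: Postcondition: x>723
Step 2: Substitute x+362 for x: x+362>723
Step 3: Solve for x: x > 723-362 = 361

361


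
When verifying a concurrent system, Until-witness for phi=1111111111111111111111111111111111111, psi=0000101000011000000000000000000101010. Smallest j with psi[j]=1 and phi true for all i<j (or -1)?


(phi U psi) at 0: need smallest j with psi[j]=1 and phi[i]=1 for all i in [0,j).
Scan from step 0:
  step 0: phi=1, psi=0 -> continue
  step 1: phi=1, psi=0 -> continue
  step 2: phi=1, psi=0 -> continue
  step 3: phi=1, psi=0 -> continue
  step 4: psi=1 and phi held for [0,4) -> witness found
Witness step = 4

4


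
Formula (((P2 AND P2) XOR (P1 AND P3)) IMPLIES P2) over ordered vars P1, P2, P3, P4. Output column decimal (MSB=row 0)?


Formula: (((P2 AND P2) XOR (P1 AND P3)) IMPLIES P2) over P1, P2, P3, P4 (16 rows)
Evaluate each row (bits = P1,P2,P3,P4, MSB first):
  row 0 [0000]: (((0 AND 0) XOR (0 AND 0)) IMPLIES 0) -> 1
  row 1 [0001]: (((0 AND 0) XOR (0 AND 0)) IMPLIES 0) -> 1
  row 2 [0010]: (((0 AND 0) XOR (0 AND 1)) IMPLIES 0) -> 1
  row 3 [0011]: (((0 AND 0) XOR (0 AND 1)) IMPLIES 0) -> 1
  row 4 [0100]: (((1 AND 1) XOR (0 AND 0)) IMPLIES 1) -> 1
  row 5 [0101]: (((1 AND 1) XOR (0 AND 0)) IMPLIES 1) -> 1
  row 6 [0110]: (((1 AND 1) XOR (0 AND 1)) IMPLIES 1) -> 1
  row 7 [0111]: (((1 AND 1) XOR (0 AND 1)) IMPLIES 1) -> 1
  row 8 [1000]: (((0 AND 0) XOR (1 AND 0)) IMPLIES 0) -> 1
  row 9 [1001]: (((0 AND 0) XOR (1 AND 0)) IMPLIES 0) -> 1
  row 10 [1010]: (((0 AND 0) XOR (1 AND 1)) IMPLIES 0) -> 0
  row 11 [1011]: (((0 AND 0) XOR (1 AND 1)) IMPLIES 0) -> 0
  row 12 [1100]: (((1 AND 1) XOR (1 AND 0)) IMPLIES 1) -> 1
  row 13 [1101]: (((1 AND 1) XOR (1 AND 0)) IMPLIES 1) -> 1
  row 14 [1110]: (((1 AND 1) XOR (1 AND 1)) IMPLIES 1) -> 1
  row 15 [1111]: (((1 AND 1) XOR (1 AND 1)) IMPLIES 1) -> 1
Full result column, 4 rows per line (P1,P2 fixed per line; P3,P4 runs 00..11 left to right):
  rows 0-3 [P1,P2=00]: 1111  = hex F
  rows 4-7 [P1,P2=01]: 1111  = hex F
  rows 8-11 [P1,P2=10]: 1100  = hex C
  rows 12-15 [P1,P2=11]: 1111  = hex F
Output column (row 0 .. row 15) = 1111111111001111
Output column grouped in 4s = 1111 1111 1100 1111 = 0xFFCF
Convert to decimal digit by digit (value = value*16 + digit):
  F -> 15
  15*16 + 15 (F) = 255
  255*16 + 12 (C) = 4092
  4092*16 + 15 (F) = 65487
Decimal = 65487

65487


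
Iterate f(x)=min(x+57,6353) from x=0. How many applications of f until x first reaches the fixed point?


Step 1: x=0, cap=6353, increment=57
Step 2: x grows by 57 each step until capped at 6353; fixed point is x=6353
Step 3: iterations = ceil(6353/57) = 112

112


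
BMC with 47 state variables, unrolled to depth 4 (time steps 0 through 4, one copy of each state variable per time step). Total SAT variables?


BMC unrolls to depth k, creating one copy of each state var for steps 0..k.
Step count = 4 + 1 = 5 (steps 0 through 4)
Vars per step = 47
Total = 47 * 5 = 235

235


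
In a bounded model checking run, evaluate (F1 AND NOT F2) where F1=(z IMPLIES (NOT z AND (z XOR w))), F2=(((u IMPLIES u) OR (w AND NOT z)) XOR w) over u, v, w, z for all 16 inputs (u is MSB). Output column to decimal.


F1 = (z IMPLIES (NOT z AND (z XOR w)))
F2 = (((u IMPLIES u) OR (w AND NOT z)) XOR w)
Counterexample to F1=>F2 is where F1=1 and F2=0.
Evaluate each row (bits = u,v,w,z, MSB first):
  row 0 [0000]: F1=1 F2=1 -> F1&~F2 -> 0
  row 1 [0001]: F1=0 F2=1 -> F1&~F2 -> 0
  row 2 [0010]: F1=1 F2=0 -> F1&~F2 -> 1
  row 3 [0011]: F1=0 F2=0 -> F1&~F2 -> 0
  row 4 [0100]: F1=1 F2=1 -> F1&~F2 -> 0
  row 5 [0101]: F1=0 F2=1 -> F1&~F2 -> 0
  row 6 [0110]: F1=1 F2=0 -> F1&~F2 -> 1
  row 7 [0111]: F1=0 F2=0 -> F1&~F2 -> 0
  row 8 [1000]: F1=1 F2=1 -> F1&~F2 -> 0
  row 9 [1001]: F1=0 F2=1 -> F1&~F2 -> 0
  row 10 [1010]: F1=1 F2=0 -> F1&~F2 -> 1
  row 11 [1011]: F1=0 F2=0 -> F1&~F2 -> 0
  row 12 [1100]: F1=1 F2=1 -> F1&~F2 -> 0
  row 13 [1101]: F1=0 F2=1 -> F1&~F2 -> 0
  row 14 [1110]: F1=1 F2=0 -> F1&~F2 -> 1
  row 15 [1111]: F1=0 F2=0 -> F1&~F2 -> 0
Full result column, 4 rows per line (u,v fixed per line; w,z runs 00..11 left to right):
  rows 0-3 [u,v=00]: 0010  = hex 2
  rows 4-7 [u,v=01]: 0010  = hex 2
  rows 8-11 [u,v=10]: 0010  = hex 2
  rows 12-15 [u,v=11]: 0010  = hex 2
Counterexample vector (row 0 .. row 15) = 0010001000100010
Output column grouped in 4s = 0010 0010 0010 0010 = 0x2222
Convert to decimal digit by digit (value = value*16 + digit):
  2 -> 2
  2*16 + 2 = 34
  34*16 + 2 = 546
  546*16 + 2 = 8738
Decimal = 8738

8738
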